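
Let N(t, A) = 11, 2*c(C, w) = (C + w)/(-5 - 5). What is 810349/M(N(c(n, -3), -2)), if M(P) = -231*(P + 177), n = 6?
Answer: -810349/43428 ≈ -18.660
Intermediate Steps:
c(C, w) = -C/20 - w/20 (c(C, w) = ((C + w)/(-5 - 5))/2 = ((C + w)/(-10))/2 = ((C + w)*(-1/10))/2 = (-C/10 - w/10)/2 = -C/20 - w/20)
M(P) = -40887 - 231*P (M(P) = -231*(177 + P) = -40887 - 231*P)
810349/M(N(c(n, -3), -2)) = 810349/(-40887 - 231*11) = 810349/(-40887 - 2541) = 810349/(-43428) = 810349*(-1/43428) = -810349/43428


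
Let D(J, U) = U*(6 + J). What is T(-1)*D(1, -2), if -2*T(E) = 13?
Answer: 91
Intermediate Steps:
T(E) = -13/2 (T(E) = -½*13 = -13/2)
T(-1)*D(1, -2) = -(-13)*(6 + 1) = -(-13)*7 = -13/2*(-14) = 91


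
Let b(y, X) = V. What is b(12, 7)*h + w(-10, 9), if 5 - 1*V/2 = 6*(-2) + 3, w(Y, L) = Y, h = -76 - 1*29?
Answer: -2950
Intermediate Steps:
h = -105 (h = -76 - 29 = -105)
V = 28 (V = 10 - 2*(6*(-2) + 3) = 10 - 2*(-12 + 3) = 10 - 2*(-9) = 10 + 18 = 28)
b(y, X) = 28
b(12, 7)*h + w(-10, 9) = 28*(-105) - 10 = -2940 - 10 = -2950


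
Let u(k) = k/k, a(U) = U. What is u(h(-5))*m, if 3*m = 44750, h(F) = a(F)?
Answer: 44750/3 ≈ 14917.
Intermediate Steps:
h(F) = F
u(k) = 1
m = 44750/3 (m = (1/3)*44750 = 44750/3 ≈ 14917.)
u(h(-5))*m = 1*(44750/3) = 44750/3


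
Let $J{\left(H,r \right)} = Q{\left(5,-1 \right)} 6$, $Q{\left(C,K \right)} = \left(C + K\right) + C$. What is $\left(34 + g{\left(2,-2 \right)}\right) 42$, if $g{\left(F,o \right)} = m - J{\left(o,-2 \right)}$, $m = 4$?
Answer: $-672$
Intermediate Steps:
$Q{\left(C,K \right)} = K + 2 C$
$J{\left(H,r \right)} = 54$ ($J{\left(H,r \right)} = \left(-1 + 2 \cdot 5\right) 6 = \left(-1 + 10\right) 6 = 9 \cdot 6 = 54$)
$g{\left(F,o \right)} = -50$ ($g{\left(F,o \right)} = 4 - 54 = -50$)
$\left(34 + g{\left(2,-2 \right)}\right) 42 = \left(34 - 50\right) 42 = \left(-16\right) 42 = -672$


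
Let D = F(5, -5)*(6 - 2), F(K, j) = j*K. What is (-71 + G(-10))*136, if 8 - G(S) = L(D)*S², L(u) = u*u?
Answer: -136008568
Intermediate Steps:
F(K, j) = K*j
D = -100 (D = (5*(-5))*(6 - 2) = -25*4 = -100)
L(u) = u²
G(S) = 8 - 10000*S² (G(S) = 8 - (-100)²*S² = 8 - 10000*S²)
(-71 + G(-10))*136 = (-71 + (8 - 10000*(-10)²))*136 = (-71 + (8 - 10000*100))*136 = (-71 + (8 - 1000000))*136 = (-71 - 999992)*136 = -1000063*136 = -136008568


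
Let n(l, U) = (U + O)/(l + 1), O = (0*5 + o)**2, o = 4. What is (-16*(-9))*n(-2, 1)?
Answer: -2448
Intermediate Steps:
O = 16 (O = (0*5 + 4)**2 = (0 + 4)**2 = 4**2 = 16)
n(l, U) = (16 + U)/(1 + l) (n(l, U) = (U + 16)/(l + 1) = (16 + U)/(1 + l))
(-16*(-9))*n(-2, 1) = (-16*(-9))*((16 + 1)/(1 - 2)) = 144*(17/(-1)) = 144*(-1*17) = 144*(-17) = -2448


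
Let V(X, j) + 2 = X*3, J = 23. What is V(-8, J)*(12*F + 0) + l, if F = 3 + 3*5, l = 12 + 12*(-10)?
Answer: -5724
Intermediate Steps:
V(X, j) = -2 + 3*X (V(X, j) = -2 + X*3 = -2 + 3*X)
l = -108 (l = 12 - 120 = -108)
F = 18 (F = 3 + 15 = 18)
V(-8, J)*(12*F + 0) + l = (-2 + 3*(-8))*(12*18 + 0) - 108 = (-2 - 24)*(216 + 0) - 108 = -26*216 - 108 = -5616 - 108 = -5724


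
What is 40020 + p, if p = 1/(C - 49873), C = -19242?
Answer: 2765982299/69115 ≈ 40020.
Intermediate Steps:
p = -1/69115 (p = 1/(-19242 - 49873) = 1/(-69115) = -1/69115 ≈ -1.4469e-5)
40020 + p = 40020 - 1/69115 = 2765982299/69115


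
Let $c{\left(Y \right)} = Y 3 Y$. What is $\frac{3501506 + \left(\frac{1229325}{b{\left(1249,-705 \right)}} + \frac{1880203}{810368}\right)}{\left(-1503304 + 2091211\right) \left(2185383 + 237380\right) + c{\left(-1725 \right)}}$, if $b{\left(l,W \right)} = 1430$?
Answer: $\frac{31220276358841}{12696886985083411968} \approx 2.4589 \cdot 10^{-6}$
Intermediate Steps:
$c{\left(Y \right)} = 3 Y^{2}$ ($c{\left(Y \right)} = 3 Y Y = 3 Y^{2}$)
$\frac{3501506 + \left(\frac{1229325}{b{\left(1249,-705 \right)}} + \frac{1880203}{810368}\right)}{\left(-1503304 + 2091211\right) \left(2185383 + 237380\right) + c{\left(-1725 \right)}} = \frac{3501506 + \left(\frac{1229325}{1430} + \frac{1880203}{810368}\right)}{\left(-1503304 + 2091211\right) \left(2185383 + 237380\right) + 3 \left(-1725\right)^{2}} = \frac{3501506 + \left(1229325 \cdot \frac{1}{1430} + 1880203 \cdot \frac{1}{810368}\right)}{587907 \cdot 2422763 + 3 \cdot 2975625} = \frac{3501506 + \left(\frac{245865}{286} + \frac{144631}{62336}\right)}{1424359327041 + 8926875} = \frac{3501506 + \frac{7683802553}{8914048}}{1424368253916} = \frac{31220276358841}{8914048} \cdot \frac{1}{1424368253916} = \frac{31220276358841}{12696886985083411968}$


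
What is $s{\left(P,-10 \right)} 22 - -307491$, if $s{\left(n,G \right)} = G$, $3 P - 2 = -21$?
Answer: $307271$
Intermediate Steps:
$P = - \frac{19}{3}$ ($P = \frac{2}{3} + \frac{1}{3} \left(-21\right) = \frac{2}{3} - 7 = - \frac{19}{3} \approx -6.3333$)
$s{\left(P,-10 \right)} 22 - -307491 = \left(-10\right) 22 - -307491 = -220 + 307491 = 307271$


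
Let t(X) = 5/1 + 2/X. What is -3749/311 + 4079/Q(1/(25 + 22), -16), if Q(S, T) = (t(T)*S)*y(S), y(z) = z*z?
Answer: 1053652968085/12129 ≈ 8.6871e+7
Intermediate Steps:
t(X) = 5 + 2/X (t(X) = 5*1 + 2/X = 5 + 2/X)
y(z) = z²
Q(S, T) = S³*(5 + 2/T) (Q(S, T) = ((5 + 2/T)*S)*S² = (S*(5 + 2/T))*S² = S³*(5 + 2/T))
-3749/311 + 4079/Q(1/(25 + 22), -16) = -3749/311 + 4079/(((1/(25 + 22))³*(2 + 5*(-16))/(-16))) = -3749*1/311 + 4079/(((1/47)³*(-1/16)*(2 - 80))) = -3749/311 + 4079/(((1/47)³*(-1/16)*(-78))) = -3749/311 + 4079/(((1/103823)*(-1/16)*(-78))) = -3749/311 + 4079/(39/830584) = -3749/311 + 4079*(830584/39) = -3749/311 + 3387952136/39 = 1053652968085/12129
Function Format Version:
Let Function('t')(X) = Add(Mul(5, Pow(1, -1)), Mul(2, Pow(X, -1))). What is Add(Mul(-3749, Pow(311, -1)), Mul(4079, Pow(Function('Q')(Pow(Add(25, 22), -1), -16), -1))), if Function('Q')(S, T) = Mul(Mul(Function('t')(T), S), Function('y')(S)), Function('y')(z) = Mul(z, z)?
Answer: Rational(1053652968085, 12129) ≈ 8.6871e+7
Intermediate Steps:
Function('t')(X) = Add(5, Mul(2, Pow(X, -1))) (Function('t')(X) = Add(Mul(5, 1), Mul(2, Pow(X, -1))) = Add(5, Mul(2, Pow(X, -1))))
Function('y')(z) = Pow(z, 2)
Function('Q')(S, T) = Mul(Pow(S, 3), Add(5, Mul(2, Pow(T, -1)))) (Function('Q')(S, T) = Mul(Mul(Add(5, Mul(2, Pow(T, -1))), S), Pow(S, 2)) = Mul(Mul(S, Add(5, Mul(2, Pow(T, -1)))), Pow(S, 2)) = Mul(Pow(S, 3), Add(5, Mul(2, Pow(T, -1)))))
Add(Mul(-3749, Pow(311, -1)), Mul(4079, Pow(Function('Q')(Pow(Add(25, 22), -1), -16), -1))) = Add(Mul(-3749, Pow(311, -1)), Mul(4079, Pow(Mul(Pow(Pow(Add(25, 22), -1), 3), Pow(-16, -1), Add(2, Mul(5, -16))), -1))) = Add(Mul(-3749, Rational(1, 311)), Mul(4079, Pow(Mul(Pow(Pow(47, -1), 3), Rational(-1, 16), Add(2, -80)), -1))) = Add(Rational(-3749, 311), Mul(4079, Pow(Mul(Pow(Rational(1, 47), 3), Rational(-1, 16), -78), -1))) = Add(Rational(-3749, 311), Mul(4079, Pow(Mul(Rational(1, 103823), Rational(-1, 16), -78), -1))) = Add(Rational(-3749, 311), Mul(4079, Pow(Rational(39, 830584), -1))) = Add(Rational(-3749, 311), Mul(4079, Rational(830584, 39))) = Add(Rational(-3749, 311), Rational(3387952136, 39)) = Rational(1053652968085, 12129)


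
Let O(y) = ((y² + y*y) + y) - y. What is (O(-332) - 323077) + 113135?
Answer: 10506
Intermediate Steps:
O(y) = 2*y² (O(y) = ((y² + y²) + y) - y = (2*y² + y) - y = (y + 2*y²) - y = 2*y²)
(O(-332) - 323077) + 113135 = (2*(-332)² - 323077) + 113135 = (2*110224 - 323077) + 113135 = (220448 - 323077) + 113135 = -102629 + 113135 = 10506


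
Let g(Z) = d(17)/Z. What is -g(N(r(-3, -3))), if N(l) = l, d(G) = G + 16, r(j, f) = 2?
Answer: -33/2 ≈ -16.500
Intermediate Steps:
d(G) = 16 + G
g(Z) = 33/Z (g(Z) = (16 + 17)/Z = 33/Z)
-g(N(r(-3, -3))) = -33/2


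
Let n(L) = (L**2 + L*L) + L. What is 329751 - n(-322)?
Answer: 122705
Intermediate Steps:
n(L) = L + 2*L**2 (n(L) = (L**2 + L**2) + L = 2*L**2 + L = L + 2*L**2)
329751 - n(-322) = 329751 - (-322)*(1 + 2*(-322)) = 329751 - (-322)*(1 - 644) = 329751 - (-322)*(-643) = 329751 - 1*207046 = 329751 - 207046 = 122705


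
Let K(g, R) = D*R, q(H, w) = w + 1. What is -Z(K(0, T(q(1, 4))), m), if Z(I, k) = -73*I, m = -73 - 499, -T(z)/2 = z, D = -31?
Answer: 22630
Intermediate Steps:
q(H, w) = 1 + w
T(z) = -2*z
K(g, R) = -31*R
m = -572
-Z(K(0, T(q(1, 4))), m) = -(-73)*(-(-62)*(1 + 4)) = -(-73)*(-(-62)*5) = -(-73)*(-31*(-10)) = -(-73)*310 = -1*(-22630) = 22630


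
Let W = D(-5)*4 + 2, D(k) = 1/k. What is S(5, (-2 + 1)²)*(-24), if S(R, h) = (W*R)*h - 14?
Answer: 192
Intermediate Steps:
W = 6/5 (W = 4/(-5) + 2 = -⅕*4 + 2 = -⅘ + 2 = 6/5 ≈ 1.2000)
S(R, h) = -14 + 6*R*h/5 (S(R, h) = (6*R/5)*h - 14 = 6*R*h/5 - 14 = -14 + 6*R*h/5)
S(5, (-2 + 1)²)*(-24) = (-14 + (6/5)*5*(-2 + 1)²)*(-24) = (-14 + (6/5)*5*(-1)²)*(-24) = (-14 + (6/5)*5*1)*(-24) = (-14 + 6)*(-24) = -8*(-24) = 192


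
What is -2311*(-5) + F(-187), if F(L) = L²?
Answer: 46524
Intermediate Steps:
-2311*(-5) + F(-187) = -2311*(-5) + (-187)² = 11555 + 34969 = 46524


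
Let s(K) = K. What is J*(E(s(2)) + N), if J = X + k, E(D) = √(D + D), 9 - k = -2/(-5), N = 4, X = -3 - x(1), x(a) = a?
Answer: 138/5 ≈ 27.600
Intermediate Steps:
X = -4 (X = -3 - 1*1 = -3 - 1 = -4)
k = 43/5 (k = 9 - (-2)/(-5) = 9 - (-2)*(-1)/5 = 9 - 1*⅖ = 9 - ⅖ = 43/5 ≈ 8.6000)
E(D) = √2*√D (E(D) = √(2*D) = √2*√D)
J = 23/5 (J = -4 + 43/5 = 23/5 ≈ 4.6000)
J*(E(s(2)) + N) = 23*(√2*√2 + 4)/5 = 23*(2 + 4)/5 = (23/5)*6 = 138/5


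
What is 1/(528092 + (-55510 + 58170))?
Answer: 1/530752 ≈ 1.8841e-6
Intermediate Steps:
1/(528092 + (-55510 + 58170)) = 1/(528092 + 2660) = 1/530752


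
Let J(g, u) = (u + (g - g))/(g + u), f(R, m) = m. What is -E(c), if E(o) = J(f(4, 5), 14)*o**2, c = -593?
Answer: -4923086/19 ≈ -2.5911e+5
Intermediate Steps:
J(g, u) = u/(g + u) (J(g, u) = (u + 0)/(g + u) = u/(g + u))
E(o) = 14*o**2/19 (E(o) = (14/(5 + 14))*o**2 = (14/19)*o**2 = (14*(1/19))*o**2 = 14*o**2/19)
-E(c) = -14*(-593)**2/19 = -14*351649/19 = -1*4923086/19 = -4923086/19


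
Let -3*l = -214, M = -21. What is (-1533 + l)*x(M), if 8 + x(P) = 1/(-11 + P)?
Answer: 1126945/96 ≈ 11739.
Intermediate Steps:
l = 214/3 (l = -⅓*(-214) = 214/3 ≈ 71.333)
x(P) = -8 + 1/(-11 + P)
(-1533 + l)*x(M) = (-1533 + 214/3)*((89 - 8*(-21))/(-11 - 21)) = -4385*(89 + 168)/(3*(-32)) = -(-4385)*257/96 = -4385/3*(-257/32) = 1126945/96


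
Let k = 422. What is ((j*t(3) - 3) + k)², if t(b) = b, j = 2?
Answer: 180625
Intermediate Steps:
((j*t(3) - 3) + k)² = ((2*3 - 3) + 422)² = ((6 - 3) + 422)² = (3 + 422)² = 425² = 180625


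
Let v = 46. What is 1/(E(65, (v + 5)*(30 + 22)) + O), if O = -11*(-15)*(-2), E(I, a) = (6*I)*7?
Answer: 1/2400 ≈ 0.00041667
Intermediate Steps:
E(I, a) = 42*I
O = -330 (O = 165*(-2) = -330)
1/(E(65, (v + 5)*(30 + 22)) + O) = 1/(42*65 - 330) = 1/(2730 - 330) = 1/2400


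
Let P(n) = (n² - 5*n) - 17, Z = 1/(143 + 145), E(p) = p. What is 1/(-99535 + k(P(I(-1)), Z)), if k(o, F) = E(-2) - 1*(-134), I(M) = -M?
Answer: -1/99403 ≈ -1.0060e-5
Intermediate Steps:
Z = 1/288 ≈ 0.0034722
P(n) = -17 + n² - 5*n
k(o, F) = 132 (k(o, F) = -2 - 1*(-134) = -2 + 134 = 132)
1/(-99535 + k(P(I(-1)), Z)) = 1/(-99535 + 132) = 1/(-99403) = -1/99403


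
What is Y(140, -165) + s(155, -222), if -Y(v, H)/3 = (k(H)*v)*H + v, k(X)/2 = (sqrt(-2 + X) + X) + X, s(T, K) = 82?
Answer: -45738338 + 138600*I*sqrt(167) ≈ -4.5738e+7 + 1.7911e+6*I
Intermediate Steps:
k(X) = 2*sqrt(-2 + X) + 4*X (k(X) = 2*((sqrt(-2 + X) + X) + X) = 2*((X + sqrt(-2 + X)) + X) = 2*(sqrt(-2 + X) + 2*X) = 2*sqrt(-2 + X) + 4*X)
Y(v, H) = -3*v - 3*H*v*(2*sqrt(-2 + H) + 4*H) (Y(v, H) = -3*(((2*sqrt(-2 + H) + 4*H)*v)*H + v) = -3*((v*(2*sqrt(-2 + H) + 4*H))*H + v) = -3*(H*v*(2*sqrt(-2 + H) + 4*H) + v) = -3*(v + H*v*(2*sqrt(-2 + H) + 4*H)) = -3*v - 3*H*v*(2*sqrt(-2 + H) + 4*H))
Y(140, -165) + s(155, -222) = -3*140*(1 + 2*(-165)*(sqrt(-2 - 165) + 2*(-165))) + 82 = -3*140*(1 + 2*(-165)*(sqrt(-167) - 330)) + 82 = -3*140*(1 + 2*(-165)*(I*sqrt(167) - 330)) + 82 = -3*140*(1 + 2*(-165)*(-330 + I*sqrt(167))) + 82 = -3*140*(1 + (108900 - 330*I*sqrt(167))) + 82 = -3*140*(108901 - 330*I*sqrt(167)) + 82 = (-45738420 + 138600*I*sqrt(167)) + 82 = -45738338 + 138600*I*sqrt(167)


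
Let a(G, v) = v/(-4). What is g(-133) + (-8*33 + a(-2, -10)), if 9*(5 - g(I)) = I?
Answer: -4351/18 ≈ -241.72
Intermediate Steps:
a(G, v) = -v/4 (a(G, v) = v*(-¼) = -v/4)
g(I) = 5 - I/9
g(-133) + (-8*33 + a(-2, -10)) = (5 - ⅑*(-133)) + (-8*33 - ¼*(-10)) = (5 + 133/9) + (-264 + 5/2) = 178/9 - 523/2 = -4351/18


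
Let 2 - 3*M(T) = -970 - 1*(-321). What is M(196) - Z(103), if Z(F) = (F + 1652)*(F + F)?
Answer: -361313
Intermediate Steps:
M(T) = 217 (M(T) = 2/3 - (-970 - 1*(-321))/3 = 2/3 - (-970 + 321)/3 = 2/3 - 1/3*(-649) = 2/3 + 649/3 = 217)
Z(F) = 2*F*(1652 + F) (Z(F) = (1652 + F)*(2*F) = 2*F*(1652 + F))
M(196) - Z(103) = 217 - 2*103*(1652 + 103) = 217 - 2*103*1755 = 217 - 1*361530 = 217 - 361530 = -361313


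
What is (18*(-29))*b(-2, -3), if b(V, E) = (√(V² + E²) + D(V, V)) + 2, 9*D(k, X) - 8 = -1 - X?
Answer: -1566 - 522*√13 ≈ -3448.1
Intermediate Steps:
D(k, X) = 7/9 - X/9 (D(k, X) = 8/9 + (-1 - X)/9 = 8/9 + (-⅑ - X/9) = 7/9 - X/9)
b(V, E) = 25/9 + √(E² + V²) - V/9 (b(V, E) = (√(V² + E²) + (7/9 - V/9)) + 2 = (√(E² + V²) + (7/9 - V/9)) + 2 = (7/9 + √(E² + V²) - V/9) + 2 = 25/9 + √(E² + V²) - V/9)
(18*(-29))*b(-2, -3) = (18*(-29))*(25/9 + √((-3)² + (-2)²) - ⅑*(-2)) = -522*(25/9 + √(9 + 4) + 2/9) = -522*(25/9 + √13 + 2/9) = -522*(3 + √13) = -1566 - 522*√13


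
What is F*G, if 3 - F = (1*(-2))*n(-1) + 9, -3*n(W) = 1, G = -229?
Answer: 4580/3 ≈ 1526.7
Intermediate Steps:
n(W) = -⅓ (n(W) = -⅓*1 = -⅓)
F = -20/3 (F = 3 - ((1*(-2))*(-⅓) + 9) = 3 - (-2*(-⅓) + 9) = 3 - (⅔ + 9) = 3 - 1*29/3 = 3 - 29/3 = -20/3 ≈ -6.6667)
F*G = -20/3*(-229) = 4580/3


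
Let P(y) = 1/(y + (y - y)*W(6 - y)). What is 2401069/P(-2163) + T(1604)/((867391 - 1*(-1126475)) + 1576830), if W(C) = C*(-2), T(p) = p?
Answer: -4636113351578077/892674 ≈ -5.1935e+9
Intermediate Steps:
W(C) = -2*C
P(y) = 1/y (P(y) = 1/(y + (y - y)*(-2*(6 - y))) = 1/(y + 0*(-12 + 2*y)) = 1/(y + 0) = 1/y)
2401069/P(-2163) + T(1604)/((867391 - 1*(-1126475)) + 1576830) = 2401069/(1/(-2163)) + 1604/((867391 - 1*(-1126475)) + 1576830) = 2401069/(-1/2163) + 1604/((867391 + 1126475) + 1576830) = 2401069*(-2163) + 1604/(1993866 + 1576830) = -5193512247 + 1604/3570696 = -5193512247 + 1604*(1/3570696) = -5193512247 + 401/892674 = -4636113351578077/892674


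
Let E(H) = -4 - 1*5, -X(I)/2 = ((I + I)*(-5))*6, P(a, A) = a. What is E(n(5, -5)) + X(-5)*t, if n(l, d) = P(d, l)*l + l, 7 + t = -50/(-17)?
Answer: 41247/17 ≈ 2426.3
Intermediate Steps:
t = -69/17 (t = -7 - 50/(-17) = -7 - 50*(-1/17) = -7 + 50/17 = -69/17 ≈ -4.0588)
n(l, d) = l + d*l (n(l, d) = d*l + l = l + d*l)
X(I) = 120*I (X(I) = -2*(I + I)*(-5)*6 = -2*(2*I)*(-5)*6 = -2*(-10*I)*6 = -(-120)*I = 120*I)
E(H) = -9 (E(H) = -4 - 5 = -9)
E(n(5, -5)) + X(-5)*t = -9 + (120*(-5))*(-69/17) = -9 - 600*(-69/17) = -9 + 41400/17 = 41247/17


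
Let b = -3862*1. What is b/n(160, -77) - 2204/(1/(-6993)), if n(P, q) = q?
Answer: 1186771906/77 ≈ 1.5413e+7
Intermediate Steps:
b = -3862
b/n(160, -77) - 2204/(1/(-6993)) = -3862/(-77) - 2204/(1/(-6993)) = -3862*(-1/77) - 2204/(-1/6993) = 3862/77 - 2204*(-6993) = 3862/77 + 15412572 = 1186771906/77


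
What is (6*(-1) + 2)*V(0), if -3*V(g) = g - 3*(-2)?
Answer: 8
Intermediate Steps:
V(g) = -2 - g/3 (V(g) = -(g - 3*(-2))/3 = -(g + 6)/3 = -(6 + g)/3 = -2 - g/3)
(6*(-1) + 2)*V(0) = (6*(-1) + 2)*(-2 - ⅓*0) = (-6 + 2)*(-2 + 0) = -4*(-2) = 8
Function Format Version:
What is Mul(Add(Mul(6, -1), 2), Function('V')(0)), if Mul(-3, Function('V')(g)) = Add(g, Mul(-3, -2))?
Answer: 8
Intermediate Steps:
Function('V')(g) = Add(-2, Mul(Rational(-1, 3), g)) (Function('V')(g) = Mul(Rational(-1, 3), Add(g, Mul(-3, -2))) = Mul(Rational(-1, 3), Add(g, 6)) = Mul(Rational(-1, 3), Add(6, g)) = Add(-2, Mul(Rational(-1, 3), g)))
Mul(Add(Mul(6, -1), 2), Function('V')(0)) = Mul(Add(Mul(6, -1), 2), Add(-2, Mul(Rational(-1, 3), 0))) = Mul(Add(-6, 2), Add(-2, 0)) = Mul(-4, -2) = 8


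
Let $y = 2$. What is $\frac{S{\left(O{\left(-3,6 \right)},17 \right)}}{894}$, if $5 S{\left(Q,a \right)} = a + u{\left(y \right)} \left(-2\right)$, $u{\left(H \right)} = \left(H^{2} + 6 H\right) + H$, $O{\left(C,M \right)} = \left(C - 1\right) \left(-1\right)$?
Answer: $- \frac{19}{4470} \approx -0.0042506$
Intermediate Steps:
$O{\left(C,M \right)} = 1 - C$ ($O{\left(C,M \right)} = \left(-1 + C\right) \left(-1\right) = 1 - C$)
$u{\left(H \right)} = H^{2} + 7 H$
$S{\left(Q,a \right)} = - \frac{36}{5} + \frac{a}{5}$ ($S{\left(Q,a \right)} = \frac{a + 2 \left(7 + 2\right) \left(-2\right)}{5} = \frac{a + 2 \cdot 9 \left(-2\right)}{5} = \frac{a + 18 \left(-2\right)}{5} = \frac{a - 36}{5} = \frac{-36 + a}{5} = - \frac{36}{5} + \frac{a}{5}$)
$\frac{S{\left(O{\left(-3,6 \right)},17 \right)}}{894} = \frac{- \frac{36}{5} + \frac{1}{5} \cdot 17}{894} = \left(- \frac{36}{5} + \frac{17}{5}\right) \frac{1}{894} = \left(- \frac{19}{5}\right) \frac{1}{894} = - \frac{19}{4470}$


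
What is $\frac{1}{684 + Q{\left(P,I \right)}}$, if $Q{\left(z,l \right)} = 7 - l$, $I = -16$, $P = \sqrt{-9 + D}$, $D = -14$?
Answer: $\frac{1}{707} \approx 0.0014144$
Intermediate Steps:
$P = i \sqrt{23}$ ($P = \sqrt{-9 - 14} = \sqrt{-23} = i \sqrt{23} \approx 4.7958 i$)
$\frac{1}{684 + Q{\left(P,I \right)}} = \frac{1}{684 + \left(7 - -16\right)} = \frac{1}{684 + \left(7 + 16\right)} = \frac{1}{684 + 23} = \frac{1}{707}$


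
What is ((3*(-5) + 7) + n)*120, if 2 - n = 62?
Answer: -8160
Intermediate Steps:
n = -60 (n = 2 - 1*62 = 2 - 62 = -60)
((3*(-5) + 7) + n)*120 = ((3*(-5) + 7) - 60)*120 = ((-15 + 7) - 60)*120 = (-8 - 60)*120 = -68*120 = -8160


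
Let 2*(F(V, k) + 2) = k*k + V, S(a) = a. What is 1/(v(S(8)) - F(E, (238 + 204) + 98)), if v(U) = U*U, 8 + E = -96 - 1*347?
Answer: -2/291017 ≈ -6.8724e-6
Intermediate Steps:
E = -451 (E = -8 + (-96 - 1*347) = -8 + (-96 - 347) = -8 - 443 = -451)
F(V, k) = -2 + V/2 + k²/2 (F(V, k) = -2 + (k*k + V)/2 = -2 + (k² + V)/2 = -2 + (V + k²)/2 = -2 + (V/2 + k²/2) = -2 + V/2 + k²/2)
v(U) = U²
1/(v(S(8)) - F(E, (238 + 204) + 98)) = 1/(8² - (-2 + (½)*(-451) + ((238 + 204) + 98)²/2)) = 1/(64 - (-2 - 451/2 + (442 + 98)²/2)) = 1/(64 - (-2 - 451/2 + (½)*540²)) = 1/(64 - (-2 - 451/2 + (½)*291600)) = 1/(64 - (-2 - 451/2 + 145800)) = 1/(64 - 1*291145/2) = 1/(64 - 291145/2) = 1/(-291017/2) = -2/291017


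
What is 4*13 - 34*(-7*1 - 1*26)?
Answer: 1174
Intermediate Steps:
4*13 - 34*(-7*1 - 1*26) = 52 - 34*(-7 - 26) = 52 - 34*(-33) = 52 + 1122 = 1174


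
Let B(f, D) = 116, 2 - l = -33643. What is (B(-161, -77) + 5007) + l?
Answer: 38768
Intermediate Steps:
l = 33645 (l = 2 - 1*(-33643) = 2 + 33643 = 33645)
(B(-161, -77) + 5007) + l = (116 + 5007) + 33645 = 5123 + 33645 = 38768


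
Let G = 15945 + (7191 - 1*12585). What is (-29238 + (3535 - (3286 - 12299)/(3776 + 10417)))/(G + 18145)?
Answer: -182396833/203641164 ≈ -0.89568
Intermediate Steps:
G = 10551 (G = 15945 + (7191 - 12585) = 15945 - 5394 = 10551)
(-29238 + (3535 - (3286 - 12299)/(3776 + 10417)))/(G + 18145) = (-29238 + (3535 - (3286 - 12299)/(3776 + 10417)))/(10551 + 18145) = (-29238 + (3535 - (-9013)/14193))/28696 = (-29238 + (3535 - (-9013)/14193))*(1/28696) = (-29238 + (3535 - 1*(-9013/14193)))*(1/28696) = (-29238 + (3535 + 9013/14193))*(1/28696) = (-29238 + 50181268/14193)*(1/28696) = -364793666/14193*1/28696 = -182396833/203641164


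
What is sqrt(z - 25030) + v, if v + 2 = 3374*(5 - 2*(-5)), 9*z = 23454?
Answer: 50608 + 2*I*sqrt(5606) ≈ 50608.0 + 149.75*I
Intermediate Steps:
z = 2606 (z = (1/9)*23454 = 2606)
v = 50608 (v = -2 + 3374*(5 - 2*(-5)) = -2 + 3374*(5 + 10) = -2 + 3374*15 = -2 + 50610 = 50608)
sqrt(z - 25030) + v = sqrt(2606 - 25030) + 50608 = sqrt(-22424) + 50608 = 2*I*sqrt(5606) + 50608 = 50608 + 2*I*sqrt(5606)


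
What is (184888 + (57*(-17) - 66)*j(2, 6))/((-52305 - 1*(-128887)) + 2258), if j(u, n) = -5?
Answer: 190063/78840 ≈ 2.4107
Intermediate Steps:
(184888 + (57*(-17) - 66)*j(2, 6))/((-52305 - 1*(-128887)) + 2258) = (184888 + (57*(-17) - 66)*(-5))/((-52305 - 1*(-128887)) + 2258) = (184888 + (-969 - 66)*(-5))/((-52305 + 128887) + 2258) = (184888 - 1035*(-5))/(76582 + 2258) = (184888 + 5175)/78840 = 190063*(1/78840) = 190063/78840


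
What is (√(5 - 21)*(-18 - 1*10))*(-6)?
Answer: 672*I ≈ 672.0*I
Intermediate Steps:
(√(5 - 21)*(-18 - 1*10))*(-6) = (√(-16)*(-18 - 10))*(-6) = ((4*I)*(-28))*(-6) = -112*I*(-6) = 672*I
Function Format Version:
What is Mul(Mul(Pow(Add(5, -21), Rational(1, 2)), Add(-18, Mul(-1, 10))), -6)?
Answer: Mul(672, I) ≈ Mul(672.00, I)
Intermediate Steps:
Mul(Mul(Pow(Add(5, -21), Rational(1, 2)), Add(-18, Mul(-1, 10))), -6) = Mul(Mul(Pow(-16, Rational(1, 2)), Add(-18, -10)), -6) = Mul(Mul(Mul(4, I), -28), -6) = Mul(Mul(-112, I), -6) = Mul(672, I)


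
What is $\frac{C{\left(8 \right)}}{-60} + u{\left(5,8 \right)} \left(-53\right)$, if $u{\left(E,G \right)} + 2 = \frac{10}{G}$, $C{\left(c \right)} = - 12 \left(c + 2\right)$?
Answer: $\frac{167}{4} \approx 41.75$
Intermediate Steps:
$C{\left(c \right)} = -24 - 12 c$ ($C{\left(c \right)} = - 12 \left(2 + c\right) = -24 - 12 c$)
$u{\left(E,G \right)} = -2 + \frac{10}{G}$
$\frac{C{\left(8 \right)}}{-60} + u{\left(5,8 \right)} \left(-53\right) = \frac{-24 - 96}{-60} + \left(-2 + \frac{10}{8}\right) \left(-53\right) = \left(-24 - 96\right) \left(- \frac{1}{60}\right) + \left(-2 + 10 \cdot \frac{1}{8}\right) \left(-53\right) = \left(-120\right) \left(- \frac{1}{60}\right) + \left(-2 + \frac{5}{4}\right) \left(-53\right) = 2 - - \frac{159}{4} = 2 + \frac{159}{4} = \frac{167}{4}$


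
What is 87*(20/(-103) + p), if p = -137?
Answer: -1229397/103 ≈ -11936.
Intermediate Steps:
87*(20/(-103) + p) = 87*(20/(-103) - 137) = 87*(20*(-1/103) - 137) = 87*(-20/103 - 137) = 87*(-14131/103) = -1229397/103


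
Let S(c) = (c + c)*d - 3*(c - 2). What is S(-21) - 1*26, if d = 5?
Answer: -167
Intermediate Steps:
S(c) = 6 + 7*c (S(c) = (c + c)*5 - 3*(c - 2) = (2*c)*5 - 3*(-2 + c) = 10*c + (6 - 3*c) = 6 + 7*c)
S(-21) - 1*26 = (6 + 7*(-21)) - 1*26 = (6 - 147) - 26 = -141 - 26 = -167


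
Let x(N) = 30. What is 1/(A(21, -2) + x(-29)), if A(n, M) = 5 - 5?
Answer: 1/30 ≈ 0.033333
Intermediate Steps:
A(n, M) = 0
1/(A(21, -2) + x(-29)) = 1/(0 + 30) = 1/30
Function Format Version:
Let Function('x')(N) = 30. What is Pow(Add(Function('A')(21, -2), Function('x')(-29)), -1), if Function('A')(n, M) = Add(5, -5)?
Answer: Rational(1, 30) ≈ 0.033333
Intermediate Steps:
Function('A')(n, M) = 0
Pow(Add(Function('A')(21, -2), Function('x')(-29)), -1) = Pow(Add(0, 30), -1) = Pow(30, -1) = Rational(1, 30)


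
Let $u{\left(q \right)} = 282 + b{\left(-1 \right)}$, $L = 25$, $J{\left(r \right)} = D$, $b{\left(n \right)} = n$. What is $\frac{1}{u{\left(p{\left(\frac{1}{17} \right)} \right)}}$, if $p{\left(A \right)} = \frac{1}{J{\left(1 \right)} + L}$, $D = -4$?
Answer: $\frac{1}{281} \approx 0.0035587$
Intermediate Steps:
$J{\left(r \right)} = -4$
$p{\left(A \right)} = \frac{1}{21}$ ($p{\left(A \right)} = \frac{1}{-4 + 25} = \frac{1}{21}$)
$u{\left(q \right)} = 281$ ($u{\left(q \right)} = 282 - 1 = 281$)
$\frac{1}{u{\left(p{\left(\frac{1}{17} \right)} \right)}} = \frac{1}{281}$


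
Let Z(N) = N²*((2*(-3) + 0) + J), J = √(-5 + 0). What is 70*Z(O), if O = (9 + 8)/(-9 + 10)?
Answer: -121380 + 20230*I*√5 ≈ -1.2138e+5 + 45236.0*I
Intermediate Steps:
J = I*√5 (J = √(-5) = I*√5 ≈ 2.2361*I)
O = 17 (O = 17/1 = 17*1 = 17)
Z(N) = N²*(-6 + I*√5) (Z(N) = N²*((2*(-3) + 0) + I*√5) = N²*((-6 + 0) + I*√5) = N²*(-6 + I*√5))
70*Z(O) = 70*(17²*(-6 + I*√5)) = 70*(289*(-6 + I*√5)) = 70*(-1734 + 289*I*√5) = -121380 + 20230*I*√5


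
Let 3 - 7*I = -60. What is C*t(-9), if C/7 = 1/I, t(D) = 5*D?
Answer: -35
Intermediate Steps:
I = 9 (I = 3/7 - ⅐*(-60) = 3/7 + 60/7 = 9)
C = 7/9 ≈ 0.77778
C*t(-9) = 7*(5*(-9))/9 = (7/9)*(-45) = -35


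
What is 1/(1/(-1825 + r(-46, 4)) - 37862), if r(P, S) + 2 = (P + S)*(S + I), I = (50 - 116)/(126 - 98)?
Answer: -1896/71786353 ≈ -2.6412e-5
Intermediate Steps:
I = -33/14 (I = -66/28 = -66*1/28 = -33/14 ≈ -2.3571)
r(P, S) = -2 + (-33/14 + S)*(P + S) (r(P, S) = -2 + (P + S)*(S - 33/14) = -2 + (P + S)*(-33/14 + S) = -2 + (-33/14 + S)*(P + S))
1/(1/(-1825 + r(-46, 4)) - 37862) = 1/(1/(-1825 + (-2 + 4**2 - 33/14*(-46) - 33/14*4 - 46*4)) - 37862) = 1/(1/(-1825 + (-2 + 16 + 759/7 - 66/7 - 184)) - 37862) = 1/(1/(-1825 - 71) - 37862) = 1/(1/(-1896) - 37862) = 1/(-1/1896 - 37862) = 1/(-71786353/1896) = -1896/71786353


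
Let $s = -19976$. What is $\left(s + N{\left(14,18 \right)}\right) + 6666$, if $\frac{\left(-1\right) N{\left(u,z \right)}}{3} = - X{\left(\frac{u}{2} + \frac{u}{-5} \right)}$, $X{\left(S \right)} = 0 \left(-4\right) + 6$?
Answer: $-13292$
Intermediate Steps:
$X{\left(S \right)} = 6$ ($X{\left(S \right)} = 0 + 6 = 6$)
$N{\left(u,z \right)} = 18$ ($N{\left(u,z \right)} = - 3 \left(\left(-1\right) 6\right) = \left(-3\right) \left(-6\right) = 18$)
$\left(s + N{\left(14,18 \right)}\right) + 6666 = \left(-19976 + 18\right) + 6666 = -19958 + 6666 = -13292$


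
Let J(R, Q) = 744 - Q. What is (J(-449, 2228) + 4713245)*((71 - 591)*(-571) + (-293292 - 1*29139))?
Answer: -120201734871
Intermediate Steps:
(J(-449, 2228) + 4713245)*((71 - 591)*(-571) + (-293292 - 1*29139)) = ((744 - 1*2228) + 4713245)*((71 - 591)*(-571) + (-293292 - 1*29139)) = ((744 - 2228) + 4713245)*(-520*(-571) + (-293292 - 29139)) = (-1484 + 4713245)*(296920 - 322431) = 4711761*(-25511) = -120201734871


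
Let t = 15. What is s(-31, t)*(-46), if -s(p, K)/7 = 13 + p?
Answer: -5796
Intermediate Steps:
s(p, K) = -91 - 7*p (s(p, K) = -7*(13 + p) = -91 - 7*p)
s(-31, t)*(-46) = (-91 - 7*(-31))*(-46) = (-91 + 217)*(-46) = 126*(-46) = -5796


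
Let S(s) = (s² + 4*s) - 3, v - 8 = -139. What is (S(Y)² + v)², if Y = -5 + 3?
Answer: 6724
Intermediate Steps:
v = -131 (v = 8 - 139 = -131)
Y = -2
S(s) = -3 + s² + 4*s
(S(Y)² + v)² = ((-3 + (-2)² + 4*(-2))² - 131)² = ((-3 + 4 - 8)² - 131)² = ((-7)² - 131)² = (49 - 131)² = (-82)² = 6724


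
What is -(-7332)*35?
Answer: 256620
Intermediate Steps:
-(-7332)*35 = -1222*(-210) = 256620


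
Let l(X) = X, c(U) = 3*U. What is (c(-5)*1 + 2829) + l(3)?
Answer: 2817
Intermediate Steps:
(c(-5)*1 + 2829) + l(3) = ((3*(-5))*1 + 2829) + 3 = (-15*1 + 2829) + 3 = (-15 + 2829) + 3 = 2814 + 3 = 2817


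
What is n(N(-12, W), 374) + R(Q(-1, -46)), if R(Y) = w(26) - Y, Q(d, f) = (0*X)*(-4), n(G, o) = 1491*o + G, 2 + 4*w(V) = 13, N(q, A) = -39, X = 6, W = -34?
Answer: 2230391/4 ≈ 5.5760e+5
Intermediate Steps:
w(V) = 11/4 (w(V) = -½ + (¼)*13 = -½ + 13/4 = 11/4)
n(G, o) = G + 1491*o
Q(d, f) = 0 (Q(d, f) = (0*6)*(-4) = 0*(-4) = 0)
R(Y) = 11/4 - Y
n(N(-12, W), 374) + R(Q(-1, -46)) = (-39 + 1491*374) + (11/4 - 1*0) = (-39 + 557634) + (11/4 + 0) = 557595 + 11/4 = 2230391/4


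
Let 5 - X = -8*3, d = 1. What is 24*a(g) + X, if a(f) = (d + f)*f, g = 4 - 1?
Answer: 317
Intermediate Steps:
X = 29 (X = 5 - (-8)*3 = 5 - 1*(-24) = 5 + 24 = 29)
g = 3
a(f) = f*(1 + f) (a(f) = (1 + f)*f = f*(1 + f))
24*a(g) + X = 24*(3*(1 + 3)) + 29 = 24*(3*4) + 29 = 24*12 + 29 = 288 + 29 = 317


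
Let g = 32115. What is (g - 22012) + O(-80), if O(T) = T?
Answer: 10023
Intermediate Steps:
(g - 22012) + O(-80) = (32115 - 22012) - 80 = 10103 - 80 = 10023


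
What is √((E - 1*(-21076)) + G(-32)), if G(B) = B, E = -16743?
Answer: √4301 ≈ 65.582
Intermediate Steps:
√((E - 1*(-21076)) + G(-32)) = √((-16743 - 1*(-21076)) - 32) = √((-16743 + 21076) - 32) = √(4333 - 32) = √4301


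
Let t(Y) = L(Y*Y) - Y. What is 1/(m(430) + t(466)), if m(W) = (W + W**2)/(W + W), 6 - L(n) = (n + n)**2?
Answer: -2/377253827177 ≈ -5.3015e-12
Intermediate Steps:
L(n) = 6 - 4*n**2 (L(n) = 6 - (n + n)**2 = 6 - (2*n)**2 = 6 - 4*n**2)
t(Y) = 6 - Y - 4*Y**4 (t(Y) = (6 - 4*Y**4) - Y = 6 - Y - 4*Y**4)
m(W) = (W + W**2)/(2*W) (m(W) = (W + W**2)/((2*W)) = (W + W**2)*(1/(2*W)) = (W + W**2)/(2*W))
1/(m(430) + t(466)) = 1/((1/2 + (1/2)*430) + (6 - 1*466 - 4*466**4)) = 1/((1/2 + 215) + (6 - 466 - 4*47156728336)) = 1/(431/2 + (6 - 466 - 188626913344)) = 1/(431/2 - 188626913804) = 1/(-377253827177/2) = -2/377253827177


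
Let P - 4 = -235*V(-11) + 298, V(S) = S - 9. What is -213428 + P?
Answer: -208426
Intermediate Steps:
V(S) = -9 + S
P = 5002 (P = 4 + (-235*(-9 - 11) + 298) = 4 + (-235*(-20) + 298) = 4 + (4700 + 298) = 4 + 4998 = 5002)
-213428 + P = -213428 + 5002 = -208426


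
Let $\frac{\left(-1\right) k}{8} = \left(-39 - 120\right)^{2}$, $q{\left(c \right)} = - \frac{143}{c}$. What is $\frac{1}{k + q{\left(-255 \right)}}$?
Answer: $- \frac{255}{51573097} \approx -4.9444 \cdot 10^{-6}$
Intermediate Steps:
$k = -202248$ ($k = - 8 \left(-39 - 120\right)^{2} = - 8 \left(-159\right)^{2} = \left(-8\right) 25281 = -202248$)
$\frac{1}{k + q{\left(-255 \right)}} = \frac{1}{-202248 - \frac{143}{-255}} = \frac{1}{-202248 - - \frac{143}{255}} = \frac{1}{-202248 + \frac{143}{255}} = \frac{1}{- \frac{51573097}{255}} = - \frac{255}{51573097}$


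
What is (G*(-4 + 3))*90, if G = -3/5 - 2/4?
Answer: 99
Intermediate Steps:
G = -11/10 (G = -3*1/5 - 2*1/4 = -3/5 - 1/2 = -11/10 ≈ -1.1000)
(G*(-4 + 3))*90 = -11*(-4 + 3)/10*90 = -11/10*(-1)*90 = (11/10)*90 = 99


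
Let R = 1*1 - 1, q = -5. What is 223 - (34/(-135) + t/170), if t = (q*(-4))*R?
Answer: 30139/135 ≈ 223.25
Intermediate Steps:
R = 0 (R = 1 - 1 = 0)
t = 0 (t = -5*(-4)*0 = 20*0 = 0)
223 - (34/(-135) + t/170) = 223 - (34/(-135) + 0/170) = 223 - (34*(-1/135) + 0*(1/170)) = 223 - (-34/135 + 0) = 223 - 1*(-34/135) = 223 + 34/135 = 30139/135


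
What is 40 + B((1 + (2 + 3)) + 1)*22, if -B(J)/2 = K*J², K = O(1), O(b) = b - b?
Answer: 40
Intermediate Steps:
O(b) = 0
K = 0
B(J) = 0 (B(J) = -0*J² = -2*0 = 0)
40 + B((1 + (2 + 3)) + 1)*22 = 40 + 0*22 = 40 + 0 = 40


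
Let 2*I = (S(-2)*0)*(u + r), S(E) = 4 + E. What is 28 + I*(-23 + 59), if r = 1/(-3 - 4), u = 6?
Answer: 28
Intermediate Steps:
r = -⅐ (r = 1/(-7) = -⅐ ≈ -0.14286)
I = 0 (I = (((4 - 2)*0)*(6 - ⅐))/2 = ((2*0)*(41/7))/2 = (0*(41/7))/2 = (½)*0 = 0)
28 + I*(-23 + 59) = 28 + 0*(-23 + 59) = 28 + 0*36 = 28 + 0 = 28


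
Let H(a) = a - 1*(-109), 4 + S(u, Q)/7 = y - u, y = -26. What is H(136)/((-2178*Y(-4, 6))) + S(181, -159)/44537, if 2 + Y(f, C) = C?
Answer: -23779189/388006344 ≈ -0.061286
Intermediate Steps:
S(u, Q) = -210 - 7*u (S(u, Q) = -28 + 7*(-26 - u) = -28 + (-182 - 7*u) = -210 - 7*u)
Y(f, C) = -2 + C
H(a) = 109 + a (H(a) = a + 109 = 109 + a)
H(136)/((-2178*Y(-4, 6))) + S(181, -159)/44537 = (109 + 136)/((-2178*(-2 + 6))) + (-210 - 7*181)/44537 = 245/((-2178*4)) + (-210 - 1267)*(1/44537) = 245/(-8712) - 1477*1/44537 = 245*(-1/8712) - 1477/44537 = -245/8712 - 1477/44537 = -23779189/388006344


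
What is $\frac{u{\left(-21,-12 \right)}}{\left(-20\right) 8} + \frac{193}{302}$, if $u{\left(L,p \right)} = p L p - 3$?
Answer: $\frac{472517}{24160} \approx 19.558$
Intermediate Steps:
$u{\left(L,p \right)} = -3 + L p^{2}$ ($u{\left(L,p \right)} = L p p - 3 = L p^{2} - 3 = -3 + L p^{2}$)
$\frac{u{\left(-21,-12 \right)}}{\left(-20\right) 8} + \frac{193}{302} = \frac{-3 - 21 \left(-12\right)^{2}}{\left(-20\right) 8} + \frac{193}{302} = \frac{-3 - 3024}{-160} + 193 \cdot \frac{1}{302} = \left(-3 - 3024\right) \left(- \frac{1}{160}\right) + \frac{193}{302} = \left(-3027\right) \left(- \frac{1}{160}\right) + \frac{193}{302} = \frac{3027}{160} + \frac{193}{302} = \frac{472517}{24160}$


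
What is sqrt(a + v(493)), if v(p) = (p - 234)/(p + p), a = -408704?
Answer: 9*I*sqrt(4905433810)/986 ≈ 639.3*I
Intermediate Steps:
v(p) = (-234 + p)/(2*p) (v(p) = (-234 + p)/((2*p)) = (-234 + p)*(1/(2*p)) = (-234 + p)/(2*p))
sqrt(a + v(493)) = sqrt(-408704 + (1/2)*(-234 + 493)/493) = sqrt(-408704 + (1/2)*(1/493)*259) = sqrt(-408704 + 259/986) = sqrt(-402981885/986) = 9*I*sqrt(4905433810)/986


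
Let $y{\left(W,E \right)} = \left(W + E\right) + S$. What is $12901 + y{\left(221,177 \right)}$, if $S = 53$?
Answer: $13352$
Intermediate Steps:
$y{\left(W,E \right)} = 53 + E + W$ ($y{\left(W,E \right)} = \left(W + E\right) + 53 = \left(E + W\right) + 53 = 53 + E + W$)
$12901 + y{\left(221,177 \right)} = 12901 + \left(53 + 177 + 221\right) = 12901 + 451 = 13352$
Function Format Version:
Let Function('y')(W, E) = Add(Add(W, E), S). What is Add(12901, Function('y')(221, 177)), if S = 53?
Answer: 13352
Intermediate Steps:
Function('y')(W, E) = Add(53, E, W) (Function('y')(W, E) = Add(Add(W, E), 53) = Add(Add(E, W), 53) = Add(53, E, W))
Add(12901, Function('y')(221, 177)) = Add(12901, Add(53, 177, 221)) = Add(12901, 451) = 13352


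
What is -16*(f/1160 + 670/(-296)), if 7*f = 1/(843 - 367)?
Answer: 323703763/8938090 ≈ 36.216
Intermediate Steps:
f = 1/3332 (f = 1/(7*(843 - 367)) = (⅐)/476 = (⅐)*(1/476) = 1/3332 ≈ 0.00030012)
-16*(f/1160 + 670/(-296)) = -16*((1/3332)/1160 + 670/(-296)) = -16*((1/3332)*(1/1160) + 670*(-1/296)) = -16*(1/3865120 - 335/148) = -16*(-323703763/143009440) = 323703763/8938090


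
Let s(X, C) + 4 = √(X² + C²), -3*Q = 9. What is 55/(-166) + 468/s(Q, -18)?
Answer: 293317/52622 + 1404*√37/317 ≈ 32.515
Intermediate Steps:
Q = -3 (Q = -⅓*9 = -3)
s(X, C) = -4 + √(C² + X²) (s(X, C) = -4 + √(X² + C²) = -4 + √(C² + X²))
55/(-166) + 468/s(Q, -18) = 55/(-166) + 468/(-4 + √((-18)² + (-3)²)) = 55*(-1/166) + 468/(-4 + √(324 + 9)) = -55/166 + 468/(-4 + √333) = -55/166 + 468/(-4 + 3*√37)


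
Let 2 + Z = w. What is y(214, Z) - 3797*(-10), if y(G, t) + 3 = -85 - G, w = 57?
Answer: 37668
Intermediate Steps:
Z = 55 (Z = -2 + 57 = 55)
y(G, t) = -88 - G (y(G, t) = -3 + (-85 - G) = -88 - G)
y(214, Z) - 3797*(-10) = (-88 - 1*214) - 3797*(-10) = (-88 - 214) - 1*(-37970) = -302 + 37970 = 37668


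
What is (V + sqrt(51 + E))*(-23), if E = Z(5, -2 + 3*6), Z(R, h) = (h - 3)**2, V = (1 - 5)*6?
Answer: 552 - 46*sqrt(55) ≈ 210.85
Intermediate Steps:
V = -24 (V = -4*6 = -24)
Z(R, h) = (-3 + h)**2
E = 169 (E = (-3 + (-2 + 3*6))**2 = (-3 + (-2 + 18))**2 = (-3 + 16)**2 = 13**2 = 169)
(V + sqrt(51 + E))*(-23) = (-24 + sqrt(51 + 169))*(-23) = (-24 + sqrt(220))*(-23) = (-24 + 2*sqrt(55))*(-23) = 552 - 46*sqrt(55)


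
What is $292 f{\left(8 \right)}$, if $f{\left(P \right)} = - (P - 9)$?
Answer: $292$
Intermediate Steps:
$f{\left(P \right)} = 9 - P$ ($f{\left(P \right)} = - (-9 + P) = 9 - P$)
$292 f{\left(8 \right)} = 292 \left(9 - 8\right) = 292 \cdot 1 = 292$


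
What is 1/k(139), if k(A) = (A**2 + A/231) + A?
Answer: 231/4495399 ≈ 5.1386e-5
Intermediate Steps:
k(A) = A**2 + 232*A/231 (k(A) = (A**2 + A/231) + A = A**2 + 232*A/231)
1/k(139) = 1/((1/231)*139*(232 + 231*139)) = 1/((1/231)*139*(232 + 32109)) = 1/((1/231)*139*32341) = 1/(4495399/231) = 231/4495399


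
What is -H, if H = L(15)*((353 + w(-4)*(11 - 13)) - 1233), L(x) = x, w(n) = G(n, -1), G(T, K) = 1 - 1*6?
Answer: 13050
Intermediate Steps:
G(T, K) = -5 (G(T, K) = 1 - 6 = -5)
w(n) = -5
H = -13050 (H = 15*((353 - 5*(11 - 13)) - 1233) = 15*((353 - 5*(-2)) - 1233) = 15*((353 + 10) - 1233) = 15*(363 - 1233) = 15*(-870) = -13050)
-H = -1*(-13050) = 13050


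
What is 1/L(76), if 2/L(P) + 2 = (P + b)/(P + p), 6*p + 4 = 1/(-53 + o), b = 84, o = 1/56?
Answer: 20783/335257 ≈ 0.061991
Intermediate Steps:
o = 1/56 ≈ 0.017857
p = -5962/8901 (p = -2/3 + 1/(6*(-53 + 1/56)) = -2/3 + 1/(6*(-2967/56)) = -2/3 + (1/6)*(-56/2967) = -2/3 - 28/8901 = -5962/8901 ≈ -0.66981)
L(P) = 2/(-2 + (84 + P)/(-5962/8901 + P)) (L(P) = 2/(-2 + (P + 84)/(P - 5962/8901)) = 2/(-2 + (84 + P)/(-5962/8901 + P)))
1/L(76) = 1/(2*(5962 - 8901*76)/(-759608 + 8901*76)) = 1/(2*(5962 - 676476)/(-759608 + 676476)) = 1/(2*(-670514)/(-83132)) = 1/(2*(-1/83132)*(-670514)) = 1/(335257/20783) = 20783/335257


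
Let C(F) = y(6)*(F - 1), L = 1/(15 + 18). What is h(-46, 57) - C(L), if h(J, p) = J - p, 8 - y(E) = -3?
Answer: -277/3 ≈ -92.333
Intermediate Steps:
y(E) = 11 (y(E) = 8 - 1*(-3) = 8 + 3 = 11)
L = 1/33 ≈ 0.030303
C(F) = -11 + 11*F (C(F) = 11*(F - 1) = 11*(-1 + F) = -11 + 11*F)
h(-46, 57) - C(L) = (-46 - 1*57) - (-11 + 11*(1/33)) = (-46 - 57) - (-11 + ⅓) = -103 - 1*(-32/3) = -103 + 32/3 = -277/3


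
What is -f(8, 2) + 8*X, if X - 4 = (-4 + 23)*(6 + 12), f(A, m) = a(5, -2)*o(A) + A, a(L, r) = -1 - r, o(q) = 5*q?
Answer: 2720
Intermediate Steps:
f(A, m) = 6*A (f(A, m) = (-1 - 1*(-2))*(5*A) + A = (-1 + 2)*(5*A) + A = 1*(5*A) + A = 5*A + A = 6*A)
X = 346 (X = 4 + (-4 + 23)*(6 + 12) = 4 + 19*18 = 4 + 342 = 346)
-f(8, 2) + 8*X = -6*8 + 8*346 = -1*48 + 2768 = -48 + 2768 = 2720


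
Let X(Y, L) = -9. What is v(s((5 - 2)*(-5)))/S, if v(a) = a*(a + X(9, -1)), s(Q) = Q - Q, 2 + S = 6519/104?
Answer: 0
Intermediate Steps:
S = 6311/104 (S = -2 + 6519/104 = 6311/104 ≈ 60.683)
s(Q) = 0
v(a) = a*(-9 + a) (v(a) = a*(a - 9) = a*(-9 + a))
v(s((5 - 2)*(-5)))/S = (0*(-9 + 0))/(6311/104) = (0*(-9))*(104/6311) = 0*(104/6311) = 0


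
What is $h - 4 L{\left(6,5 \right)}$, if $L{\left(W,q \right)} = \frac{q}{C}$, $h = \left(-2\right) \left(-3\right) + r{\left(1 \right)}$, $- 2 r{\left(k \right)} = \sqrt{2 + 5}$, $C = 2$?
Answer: $-4 - \frac{\sqrt{7}}{2} \approx -5.3229$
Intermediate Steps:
$r{\left(k \right)} = - \frac{\sqrt{7}}{2}$ ($r{\left(k \right)} = - \frac{\sqrt{2 + 5}}{2} = - \frac{\sqrt{7}}{2}$)
$h = 6 - \frac{\sqrt{7}}{2}$ ($h = \left(-2\right) \left(-3\right) - \frac{\sqrt{7}}{2} = 6 - \frac{\sqrt{7}}{2} \approx 4.6771$)
$L{\left(W,q \right)} = \frac{q}{2}$
$h - 4 L{\left(6,5 \right)} = \left(6 - \frac{\sqrt{7}}{2}\right) - 4 \cdot \frac{1}{2} \cdot 5 = \left(6 - \frac{\sqrt{7}}{2}\right) - 10 = -4 - \frac{\sqrt{7}}{2}$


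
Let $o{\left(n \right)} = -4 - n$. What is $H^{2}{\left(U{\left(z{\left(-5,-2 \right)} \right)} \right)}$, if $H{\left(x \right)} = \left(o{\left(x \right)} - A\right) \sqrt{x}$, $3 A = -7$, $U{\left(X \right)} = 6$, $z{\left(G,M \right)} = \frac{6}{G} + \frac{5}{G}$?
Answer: $\frac{1058}{3} \approx 352.67$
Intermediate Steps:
$z{\left(G,M \right)} = \frac{11}{G}$
$A = - \frac{7}{3}$ ($A = \frac{1}{3} \left(-7\right) = - \frac{7}{3} \approx -2.3333$)
$H{\left(x \right)} = \sqrt{x} \left(- \frac{5}{3} - x\right)$ ($H{\left(x \right)} = \left(\left(-4 - x\right) - - \frac{7}{3}\right) \sqrt{x} = \left(\left(-4 - x\right) + \frac{7}{3}\right) \sqrt{x} = \left(- \frac{5}{3} - x\right) \sqrt{x} = \sqrt{x} \left(- \frac{5}{3} - x\right)$)
$H^{2}{\left(U{\left(z{\left(-5,-2 \right)} \right)} \right)} = \left(\sqrt{6} \left(- \frac{5}{3} - 6\right)\right)^{2} = \left(\sqrt{6} \left(- \frac{23}{3}\right)\right)^{2} = \left(- \frac{23 \sqrt{6}}{3}\right)^{2} = \frac{1058}{3}$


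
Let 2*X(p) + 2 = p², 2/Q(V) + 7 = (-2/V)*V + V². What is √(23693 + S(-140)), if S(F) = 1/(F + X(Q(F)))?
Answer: √69388031695573237880904634/54116826619 ≈ 153.93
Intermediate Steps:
Q(V) = 2/(-9 + V²) (Q(V) = 2/(-7 + ((-2/V)*V + V²)) = 2/(-7 + (-2 + V²)) = 2/(-9 + V²))
X(p) = -1 + p²/2
S(F) = 1/(-1 + F + 2/(-9 + F²)²) (S(F) = 1/(F + (-1 + (2/(-9 + F²))²/2)) = 1/(F + (-1 + (4/(-9 + F²)²)/2)) = 1/(F + (-1 + 2/(-9 + F²)²)) = 1/(-1 + F + 2/(-9 + F²)²))
√(23693 + S(-140)) = √(23693 + (-9 + (-140)²)²/(2 - (-9 + (-140)²)² - 140*(-9 + (-140)²)²)) = √(23693 + (-9 + 19600)²/(2 - (-9 + 19600)² - 140*(-9 + 19600)²)) = √(23693 + 19591²/(2 - 1*19591² - 140*19591²)) = √(23693 + 383807281/(2 - 1*383807281 - 140*383807281)) = √(23693 + 383807281/(2 - 383807281 - 53733019340)) = √(23693 + 383807281/(-54116826619)) = √(23693 + 383807281*(-1/54116826619)) = √(23693 - 383807281/54116826619) = √(1282189589276686/54116826619) = √69388031695573237880904634/54116826619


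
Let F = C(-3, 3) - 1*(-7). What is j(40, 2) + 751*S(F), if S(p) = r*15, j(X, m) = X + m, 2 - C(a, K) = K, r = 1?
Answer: 11307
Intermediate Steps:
C(a, K) = 2 - K
F = 6 (F = (2 - 1*3) - 1*(-7) = (2 - 3) + 7 = -1 + 7 = 6)
S(p) = 15 (S(p) = 1*15 = 15)
j(40, 2) + 751*S(F) = (40 + 2) + 751*15 = 42 + 11265 = 11307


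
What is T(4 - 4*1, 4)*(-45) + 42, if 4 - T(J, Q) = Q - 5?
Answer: -183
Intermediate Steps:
T(J, Q) = 9 - Q (T(J, Q) = 4 - (Q - 5) = 4 - (-5 + Q) = 4 + (5 - Q) = 9 - Q)
T(4 - 4*1, 4)*(-45) + 42 = (9 - 1*4)*(-45) + 42 = (9 - 4)*(-45) + 42 = 5*(-45) + 42 = -225 + 42 = -183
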